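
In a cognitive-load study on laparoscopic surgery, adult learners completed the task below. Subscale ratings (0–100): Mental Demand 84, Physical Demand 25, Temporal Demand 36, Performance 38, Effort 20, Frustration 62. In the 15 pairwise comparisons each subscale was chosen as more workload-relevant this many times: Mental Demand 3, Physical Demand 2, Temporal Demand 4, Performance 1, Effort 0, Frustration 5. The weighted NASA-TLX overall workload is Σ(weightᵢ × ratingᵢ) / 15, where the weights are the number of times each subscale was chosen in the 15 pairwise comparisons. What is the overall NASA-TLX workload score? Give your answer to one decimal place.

52.9

The tallies are the weights (they sum to 15).
Weighted sum = 3·84 + 2·25 + 4·36 + 1·38 + 0·20 + 5·62
            = 252 + 50 + 144 + 38 + 0 + 310 = 794.
Overall workload = 794 / 15 = 52.9333 ≈ 52.9.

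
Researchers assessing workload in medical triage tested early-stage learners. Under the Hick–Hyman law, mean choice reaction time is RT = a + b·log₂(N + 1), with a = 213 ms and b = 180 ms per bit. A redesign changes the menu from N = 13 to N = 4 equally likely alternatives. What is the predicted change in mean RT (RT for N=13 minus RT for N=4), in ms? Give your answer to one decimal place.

267.4

RT(13) = 213 + 180·log₂(14) = 213 + 180·3.8074 = 898.3320 ms.
RT(4) = 213 + 180·log₂(5) = 213 + 180·2.3219 = 630.9420 ms.
Difference = 898.3320 − 630.9420 = 267.3900 ≈ 267.4 ms.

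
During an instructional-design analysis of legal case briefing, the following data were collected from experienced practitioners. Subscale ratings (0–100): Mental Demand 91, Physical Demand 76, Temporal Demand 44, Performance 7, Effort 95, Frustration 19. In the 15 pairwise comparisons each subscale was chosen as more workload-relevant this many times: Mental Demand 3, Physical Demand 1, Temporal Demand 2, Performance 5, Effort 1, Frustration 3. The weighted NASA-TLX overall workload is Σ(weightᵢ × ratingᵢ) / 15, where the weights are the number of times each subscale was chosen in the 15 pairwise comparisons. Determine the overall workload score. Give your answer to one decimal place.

41.6

The tallies are the weights (they sum to 15).
Weighted sum = 3·91 + 1·76 + 2·44 + 5·7 + 1·95 + 3·19
            = 273 + 76 + 88 + 35 + 95 + 57 = 624.
Overall workload = 624 / 15 = 41.6000 ≈ 41.6.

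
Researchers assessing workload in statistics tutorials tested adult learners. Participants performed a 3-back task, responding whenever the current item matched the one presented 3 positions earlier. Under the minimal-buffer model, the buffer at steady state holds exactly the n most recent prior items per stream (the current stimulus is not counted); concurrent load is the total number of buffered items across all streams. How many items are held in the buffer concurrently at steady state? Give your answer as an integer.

The buffer holds the 3 most recent prior items.
Steady-state concurrent load = 3 items.

3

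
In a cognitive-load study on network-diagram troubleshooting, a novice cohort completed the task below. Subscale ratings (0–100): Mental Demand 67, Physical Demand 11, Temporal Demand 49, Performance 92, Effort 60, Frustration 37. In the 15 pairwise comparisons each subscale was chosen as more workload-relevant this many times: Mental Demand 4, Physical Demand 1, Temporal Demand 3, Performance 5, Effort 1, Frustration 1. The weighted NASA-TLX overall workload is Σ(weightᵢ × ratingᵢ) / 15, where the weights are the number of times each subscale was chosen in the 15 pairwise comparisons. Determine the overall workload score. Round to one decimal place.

The tallies are the weights (they sum to 15).
Weighted sum = 4·67 + 1·11 + 3·49 + 5·92 + 1·60 + 1·37
            = 268 + 11 + 147 + 460 + 60 + 37 = 983.
Overall workload = 983 / 15 = 65.5333 ≈ 65.5.

65.5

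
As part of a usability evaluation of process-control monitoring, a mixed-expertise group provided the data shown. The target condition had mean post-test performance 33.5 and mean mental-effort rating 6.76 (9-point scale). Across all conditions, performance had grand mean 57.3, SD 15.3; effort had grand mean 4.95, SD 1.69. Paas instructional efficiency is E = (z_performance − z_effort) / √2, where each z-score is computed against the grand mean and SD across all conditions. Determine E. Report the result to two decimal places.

-1.86

z_performance = (33.5 − 57.3) / 15.3 = -23.8000 / 15.3 = -1.5556.
z_effort = (6.76 − 4.95) / 1.69 = 1.8100 / 1.69 = 1.0710.
z_P − z_E = -1.5556 − 1.0710 = -2.6266.
E = -2.6266 / √2 = -2.6266 / 1.41421 = -1.8573 ≈ -1.86.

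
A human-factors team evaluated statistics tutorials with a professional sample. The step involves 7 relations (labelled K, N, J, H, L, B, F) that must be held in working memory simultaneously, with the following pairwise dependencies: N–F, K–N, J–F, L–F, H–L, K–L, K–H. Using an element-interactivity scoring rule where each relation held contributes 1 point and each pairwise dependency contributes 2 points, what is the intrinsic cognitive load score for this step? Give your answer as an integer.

Count of relations held simultaneously: 7.
Count of pairwise dependencies listed: 7.
Element contribution: 7 × 1 = 7.
Interaction contribution: 7 × 2 = 14.
Intrinsic load = 7 + 14 = 21.

21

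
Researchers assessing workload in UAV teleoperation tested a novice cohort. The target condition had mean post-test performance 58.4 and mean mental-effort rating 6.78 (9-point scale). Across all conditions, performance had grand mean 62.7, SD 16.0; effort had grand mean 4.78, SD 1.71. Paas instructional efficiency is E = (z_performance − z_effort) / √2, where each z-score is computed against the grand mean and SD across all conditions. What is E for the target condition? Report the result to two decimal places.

z_performance = (58.4 − 62.7) / 16.0 = -4.3000 / 16.0 = -0.2688.
z_effort = (6.78 − 4.78) / 1.71 = 2.0000 / 1.71 = 1.1696.
z_P − z_E = -0.2688 − 1.1696 = -1.4384.
E = -1.4384 / √2 = -1.4384 / 1.41421 = -1.0171 ≈ -1.02.

-1.02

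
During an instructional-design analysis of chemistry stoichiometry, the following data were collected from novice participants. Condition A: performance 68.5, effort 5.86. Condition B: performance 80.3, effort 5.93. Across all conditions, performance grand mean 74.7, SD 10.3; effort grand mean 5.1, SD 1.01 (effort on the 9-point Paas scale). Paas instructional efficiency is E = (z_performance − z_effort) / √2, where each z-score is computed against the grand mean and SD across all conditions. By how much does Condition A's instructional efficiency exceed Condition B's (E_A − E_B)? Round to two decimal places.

-0.76

Condition A: z_P = (68.5 − 74.7)/10.3 = -0.6019; z_E = (5.86 − 5.1)/1.01 = 0.7525; E_A = (-0.6019 − 0.7525)/√2 = -0.9577.
Condition B: z_P = (80.3 − 74.7)/10.3 = 0.5437; z_E = (5.93 − 5.1)/1.01 = 0.8218; E_B = (0.5437 − 0.8218)/√2 = -0.1966.
E_A − E_B = -0.9577 − (-0.1966) = -0.7611 ≈ -0.76.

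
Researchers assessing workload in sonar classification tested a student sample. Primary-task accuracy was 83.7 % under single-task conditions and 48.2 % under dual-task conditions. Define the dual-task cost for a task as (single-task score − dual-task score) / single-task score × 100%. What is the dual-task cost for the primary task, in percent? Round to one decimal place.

42.4

Cost = (83.7 − 48.2) / 83.7 × 100%
     = 35.5000 / 83.7 × 100% = 42.4134%.
≈ 42.4%.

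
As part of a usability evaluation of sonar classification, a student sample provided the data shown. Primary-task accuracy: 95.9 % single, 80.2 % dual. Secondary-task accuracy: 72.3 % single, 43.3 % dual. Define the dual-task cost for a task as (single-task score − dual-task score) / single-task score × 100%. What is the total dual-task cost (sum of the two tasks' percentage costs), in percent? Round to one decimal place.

56.5

Primary cost = (95.9 − 80.2) / 95.9 × 100% = 16.3712%.
Secondary cost = (72.3 − 43.3) / 72.3 × 100% = 40.1107%.
Total = 16.3712% + 40.1107% = 56.4819% ≈ 56.5%.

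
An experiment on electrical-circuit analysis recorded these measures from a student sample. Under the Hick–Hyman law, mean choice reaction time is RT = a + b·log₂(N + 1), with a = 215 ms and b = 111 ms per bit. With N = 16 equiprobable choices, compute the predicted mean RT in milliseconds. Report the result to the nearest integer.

669

log₂(16 + 1) = log₂(17) = 4.0875.
RT = 215 + 111 × 4.0875 = 215 + 453.7125 = 668.7125 ms.
≈ 669 ms.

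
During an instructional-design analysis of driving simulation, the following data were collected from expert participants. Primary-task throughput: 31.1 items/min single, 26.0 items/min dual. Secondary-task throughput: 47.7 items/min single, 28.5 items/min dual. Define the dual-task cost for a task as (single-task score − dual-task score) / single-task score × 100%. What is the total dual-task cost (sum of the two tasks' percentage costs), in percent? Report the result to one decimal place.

56.7

Primary cost = (31.1 − 26.0) / 31.1 × 100% = 16.3987%.
Secondary cost = (47.7 − 28.5) / 47.7 × 100% = 40.2516%.
Total = 16.3987% + 40.2516% = 56.6503% ≈ 56.7%.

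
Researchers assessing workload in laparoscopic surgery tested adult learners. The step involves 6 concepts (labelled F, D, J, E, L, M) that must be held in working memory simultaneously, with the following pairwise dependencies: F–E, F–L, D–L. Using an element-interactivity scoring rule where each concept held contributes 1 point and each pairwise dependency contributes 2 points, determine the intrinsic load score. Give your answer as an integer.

Count of concepts held simultaneously: 6.
Count of pairwise dependencies listed: 3.
Element contribution: 6 × 1 = 6.
Interaction contribution: 3 × 2 = 6.
Intrinsic load = 6 + 6 = 12.

12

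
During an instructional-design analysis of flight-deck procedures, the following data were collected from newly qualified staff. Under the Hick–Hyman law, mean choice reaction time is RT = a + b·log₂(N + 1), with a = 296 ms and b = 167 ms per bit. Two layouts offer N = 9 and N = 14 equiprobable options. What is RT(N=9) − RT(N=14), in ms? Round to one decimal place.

RT(9) = 296 + 167·log₂(10) = 296 + 167·3.3219 = 850.7573 ms.
RT(14) = 296 + 167·log₂(15) = 296 + 167·3.9069 = 948.4523 ms.
Difference = 850.7573 − 948.4523 = -97.6950 ≈ -97.7 ms.

-97.7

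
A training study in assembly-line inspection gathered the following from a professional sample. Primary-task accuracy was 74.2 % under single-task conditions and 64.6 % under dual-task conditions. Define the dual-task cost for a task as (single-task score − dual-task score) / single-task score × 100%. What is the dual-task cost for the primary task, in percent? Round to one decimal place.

Cost = (74.2 − 64.6) / 74.2 × 100%
     = 9.6000 / 74.2 × 100% = 12.9380%.
≈ 12.9%.

12.9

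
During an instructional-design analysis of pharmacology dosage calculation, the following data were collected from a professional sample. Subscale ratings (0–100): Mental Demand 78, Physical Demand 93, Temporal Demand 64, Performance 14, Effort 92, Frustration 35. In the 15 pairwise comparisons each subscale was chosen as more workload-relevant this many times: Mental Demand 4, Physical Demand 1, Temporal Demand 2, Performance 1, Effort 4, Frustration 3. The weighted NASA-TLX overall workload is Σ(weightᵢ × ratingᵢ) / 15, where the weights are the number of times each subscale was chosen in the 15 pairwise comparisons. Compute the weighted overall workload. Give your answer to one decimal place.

The tallies are the weights (they sum to 15).
Weighted sum = 4·78 + 1·93 + 2·64 + 1·14 + 4·92 + 3·35
            = 312 + 93 + 128 + 14 + 368 + 105 = 1020.
Overall workload = 1020 / 15 = 68.0000 ≈ 68.0.

68.0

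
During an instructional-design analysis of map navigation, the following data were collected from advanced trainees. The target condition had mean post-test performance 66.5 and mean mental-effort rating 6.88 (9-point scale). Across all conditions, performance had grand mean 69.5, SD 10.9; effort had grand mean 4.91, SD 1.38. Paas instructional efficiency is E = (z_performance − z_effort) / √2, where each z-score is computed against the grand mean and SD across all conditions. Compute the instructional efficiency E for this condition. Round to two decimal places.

-1.20

z_performance = (66.5 − 69.5) / 10.9 = -3.0000 / 10.9 = -0.2752.
z_effort = (6.88 − 4.91) / 1.38 = 1.9700 / 1.38 = 1.4275.
z_P − z_E = -0.2752 − 1.4275 = -1.7027.
E = -1.7027 / √2 = -1.7027 / 1.41421 = -1.2040 ≈ -1.20.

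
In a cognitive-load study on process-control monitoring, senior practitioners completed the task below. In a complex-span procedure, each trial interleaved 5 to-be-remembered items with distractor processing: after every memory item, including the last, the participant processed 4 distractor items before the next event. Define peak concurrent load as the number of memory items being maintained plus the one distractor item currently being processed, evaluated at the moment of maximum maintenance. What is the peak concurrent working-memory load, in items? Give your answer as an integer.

Maintenance is greatest during the distractor(s) after memory item 5: all 5 memory items are being held.
One distractor item is concurrently being processed.
Peak concurrent load = 5 + 1 = 6 items.

6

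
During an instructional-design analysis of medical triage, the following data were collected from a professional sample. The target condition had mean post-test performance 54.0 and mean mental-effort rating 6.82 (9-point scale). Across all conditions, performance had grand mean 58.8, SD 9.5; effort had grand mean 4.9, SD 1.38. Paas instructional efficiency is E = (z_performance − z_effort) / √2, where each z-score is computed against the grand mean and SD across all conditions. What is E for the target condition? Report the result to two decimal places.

z_performance = (54.0 − 58.8) / 9.5 = -4.8000 / 9.5 = -0.5053.
z_effort = (6.82 − 4.9) / 1.38 = 1.9200 / 1.38 = 1.3913.
z_P − z_E = -0.5053 − 1.3913 = -1.8966.
E = -1.8966 / √2 = -1.8966 / 1.41421 = -1.3411 ≈ -1.34.

-1.34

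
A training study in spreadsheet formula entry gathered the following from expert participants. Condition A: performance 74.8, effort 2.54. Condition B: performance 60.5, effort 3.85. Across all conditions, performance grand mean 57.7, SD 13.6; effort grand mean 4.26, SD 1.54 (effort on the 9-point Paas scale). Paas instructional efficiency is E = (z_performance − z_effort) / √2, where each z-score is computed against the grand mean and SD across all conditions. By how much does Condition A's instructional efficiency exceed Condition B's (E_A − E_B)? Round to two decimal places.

Condition A: z_P = (74.8 − 57.7)/13.6 = 1.2574; z_E = (2.54 − 4.26)/1.54 = -1.1169; E_A = (1.2574 − (-1.1169))/√2 = 1.6789.
Condition B: z_P = (60.5 − 57.7)/13.6 = 0.2059; z_E = (3.85 − 4.26)/1.54 = -0.2662; E_B = (0.2059 − (-0.2662))/√2 = 0.3338.
E_A − E_B = 1.6789 − 0.3338 = 1.3451 ≈ 1.35.

1.35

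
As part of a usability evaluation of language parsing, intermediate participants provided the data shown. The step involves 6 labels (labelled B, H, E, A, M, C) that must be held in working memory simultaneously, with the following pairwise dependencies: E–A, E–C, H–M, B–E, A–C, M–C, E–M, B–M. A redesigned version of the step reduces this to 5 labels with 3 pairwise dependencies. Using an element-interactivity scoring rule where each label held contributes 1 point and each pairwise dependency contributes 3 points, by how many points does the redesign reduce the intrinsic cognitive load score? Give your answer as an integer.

16

Original: 6 × 1 + 8 × 3 = 6 + 24 = 30.
Redesigned: 5 × 1 + 3 × 3 = 5 + 9 = 14.
Reduction = 30 − 14 = 16.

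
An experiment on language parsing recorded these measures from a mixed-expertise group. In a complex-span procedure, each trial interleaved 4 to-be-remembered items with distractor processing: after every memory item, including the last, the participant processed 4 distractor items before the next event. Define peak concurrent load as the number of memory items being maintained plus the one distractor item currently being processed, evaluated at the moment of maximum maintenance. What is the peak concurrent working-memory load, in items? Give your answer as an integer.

Maintenance is greatest during the distractor(s) after memory item 4: all 4 memory items are being held.
One distractor item is concurrently being processed.
Peak concurrent load = 4 + 1 = 5 items.

5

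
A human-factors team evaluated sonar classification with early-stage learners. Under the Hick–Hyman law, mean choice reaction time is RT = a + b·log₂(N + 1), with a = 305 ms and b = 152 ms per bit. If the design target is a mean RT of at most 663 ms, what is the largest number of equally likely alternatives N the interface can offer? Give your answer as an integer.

Set 305 + 152·log₂(N + 1) ≤ 663.
log₂(N + 1) ≤ (663 − 305) / 152 = 2.3553.
N + 1 ≤ 2^2.3553 = 5.1170.
N ≤ 4.1170, so the largest integer N is 4.

4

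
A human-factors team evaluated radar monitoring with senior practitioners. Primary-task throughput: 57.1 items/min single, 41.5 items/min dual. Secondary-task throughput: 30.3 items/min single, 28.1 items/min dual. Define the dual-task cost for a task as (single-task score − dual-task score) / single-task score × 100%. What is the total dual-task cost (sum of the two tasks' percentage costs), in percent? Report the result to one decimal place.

Primary cost = (57.1 − 41.5) / 57.1 × 100% = 27.3205%.
Secondary cost = (30.3 − 28.1) / 30.3 × 100% = 7.2607%.
Total = 27.3205% + 7.2607% = 34.5812% ≈ 34.6%.

34.6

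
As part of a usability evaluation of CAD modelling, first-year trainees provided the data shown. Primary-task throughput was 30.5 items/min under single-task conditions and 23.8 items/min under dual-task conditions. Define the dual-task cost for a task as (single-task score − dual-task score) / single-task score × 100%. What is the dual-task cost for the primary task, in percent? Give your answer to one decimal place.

22.0

Cost = (30.5 − 23.8) / 30.5 × 100%
     = 6.7000 / 30.5 × 100% = 21.9672%.
≈ 22.0%.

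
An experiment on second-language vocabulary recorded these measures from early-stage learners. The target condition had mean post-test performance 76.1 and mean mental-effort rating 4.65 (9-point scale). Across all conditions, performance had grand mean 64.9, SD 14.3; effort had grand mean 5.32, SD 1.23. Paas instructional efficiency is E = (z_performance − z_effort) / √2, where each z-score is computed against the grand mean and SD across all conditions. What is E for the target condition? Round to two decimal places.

z_performance = (76.1 − 64.9) / 14.3 = 11.2000 / 14.3 = 0.7832.
z_effort = (4.65 − 5.32) / 1.23 = -0.6700 / 1.23 = -0.5447.
z_P − z_E = 0.7832 − (-0.5447) = 1.3279.
E = 1.3279 / √2 = 1.3279 / 1.41421 = 0.9390 ≈ 0.94.

0.94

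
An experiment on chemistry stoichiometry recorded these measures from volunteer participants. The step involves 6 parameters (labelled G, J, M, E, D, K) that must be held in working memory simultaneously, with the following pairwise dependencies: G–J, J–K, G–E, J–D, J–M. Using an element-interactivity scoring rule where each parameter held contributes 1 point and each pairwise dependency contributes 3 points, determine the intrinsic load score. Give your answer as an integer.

21

Count of parameters held simultaneously: 6.
Count of pairwise dependencies listed: 5.
Element contribution: 6 × 1 = 6.
Interaction contribution: 5 × 3 = 15.
Intrinsic load = 6 + 15 = 21.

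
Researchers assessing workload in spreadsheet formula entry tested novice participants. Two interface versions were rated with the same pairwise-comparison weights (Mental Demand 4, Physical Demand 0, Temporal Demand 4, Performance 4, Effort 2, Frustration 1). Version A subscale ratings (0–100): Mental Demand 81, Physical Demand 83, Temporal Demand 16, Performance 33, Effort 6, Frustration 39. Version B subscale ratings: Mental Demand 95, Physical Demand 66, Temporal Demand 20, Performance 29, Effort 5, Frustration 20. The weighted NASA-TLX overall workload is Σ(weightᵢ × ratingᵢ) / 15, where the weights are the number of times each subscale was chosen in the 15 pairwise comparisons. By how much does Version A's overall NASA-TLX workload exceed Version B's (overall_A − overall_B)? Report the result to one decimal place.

-2.3

Version A weighted sum = 4·81 + 0·83 + 4·16 + 4·33 + 2·6 + 1·39 = 324 + 0 + 64 + 132 + 12 + 39 = 571; overall_A = 571/15 = 38.0667.
Version B weighted sum = 4·95 + 0·66 + 4·20 + 4·29 + 2·5 + 1·20 = 380 + 0 + 80 + 116 + 10 + 20 = 606; overall_B = 606/15 = 40.4000.
Difference = 38.0667 − 40.4000 = -2.3333 ≈ -2.3.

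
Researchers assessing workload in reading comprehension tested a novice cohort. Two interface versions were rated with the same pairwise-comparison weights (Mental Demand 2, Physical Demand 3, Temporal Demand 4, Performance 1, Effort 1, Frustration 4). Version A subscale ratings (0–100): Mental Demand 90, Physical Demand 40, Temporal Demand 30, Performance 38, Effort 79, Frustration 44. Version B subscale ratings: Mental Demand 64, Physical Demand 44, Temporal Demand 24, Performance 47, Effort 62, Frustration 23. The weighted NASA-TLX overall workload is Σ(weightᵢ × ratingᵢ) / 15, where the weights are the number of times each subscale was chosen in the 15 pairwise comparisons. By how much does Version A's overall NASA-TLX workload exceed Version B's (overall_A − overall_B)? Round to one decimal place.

10.4

Version A weighted sum = 2·90 + 3·40 + 4·30 + 1·38 + 1·79 + 4·44 = 180 + 120 + 120 + 38 + 79 + 176 = 713; overall_A = 713/15 = 47.5333.
Version B weighted sum = 2·64 + 3·44 + 4·24 + 1·47 + 1·62 + 4·23 = 128 + 132 + 96 + 47 + 62 + 92 = 557; overall_B = 557/15 = 37.1333.
Difference = 47.5333 − 37.1333 = 10.4000 ≈ 10.4.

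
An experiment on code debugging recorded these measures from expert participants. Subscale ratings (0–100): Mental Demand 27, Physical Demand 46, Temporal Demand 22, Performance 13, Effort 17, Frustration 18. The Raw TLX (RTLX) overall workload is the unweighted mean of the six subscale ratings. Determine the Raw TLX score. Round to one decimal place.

23.8

Sum of ratings = 27 + 46 + 22 + 13 + 17 + 18 = 143.
RTLX = 143 / 6 = 23.8333 ≈ 23.8.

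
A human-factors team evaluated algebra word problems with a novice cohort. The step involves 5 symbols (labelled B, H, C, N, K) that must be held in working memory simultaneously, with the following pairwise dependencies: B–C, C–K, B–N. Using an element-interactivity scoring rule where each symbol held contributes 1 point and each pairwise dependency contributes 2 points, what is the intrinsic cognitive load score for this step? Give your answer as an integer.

11

Count of symbols held simultaneously: 5.
Count of pairwise dependencies listed: 3.
Element contribution: 5 × 1 = 5.
Interaction contribution: 3 × 2 = 6.
Intrinsic load = 5 + 6 = 11.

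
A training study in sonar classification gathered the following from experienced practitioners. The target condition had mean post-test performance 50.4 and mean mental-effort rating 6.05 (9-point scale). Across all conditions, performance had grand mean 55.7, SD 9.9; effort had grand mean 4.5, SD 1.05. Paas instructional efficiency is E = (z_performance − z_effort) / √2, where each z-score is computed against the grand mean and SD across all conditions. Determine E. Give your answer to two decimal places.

-1.42

z_performance = (50.4 − 55.7) / 9.9 = -5.3000 / 9.9 = -0.5354.
z_effort = (6.05 − 4.5) / 1.05 = 1.5500 / 1.05 = 1.4762.
z_P − z_E = -0.5354 − 1.4762 = -2.0116.
E = -2.0116 / √2 = -2.0116 / 1.41421 = -1.4224 ≈ -1.42.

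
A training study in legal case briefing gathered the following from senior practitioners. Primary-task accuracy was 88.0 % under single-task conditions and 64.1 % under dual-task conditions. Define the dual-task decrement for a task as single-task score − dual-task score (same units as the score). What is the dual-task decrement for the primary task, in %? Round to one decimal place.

Decrement = 88.0 − 64.1 = 23.9000 % ≈ 23.9 %.

23.9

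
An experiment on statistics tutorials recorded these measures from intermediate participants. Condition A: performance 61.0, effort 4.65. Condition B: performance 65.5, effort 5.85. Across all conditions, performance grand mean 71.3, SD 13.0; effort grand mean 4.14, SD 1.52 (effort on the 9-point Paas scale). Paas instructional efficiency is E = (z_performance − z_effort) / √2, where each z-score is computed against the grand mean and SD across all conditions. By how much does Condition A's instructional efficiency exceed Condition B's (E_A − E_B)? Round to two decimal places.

0.31

Condition A: z_P = (61.0 − 71.3)/13.0 = -0.7923; z_E = (4.65 − 4.14)/1.52 = 0.3355; E_A = (-0.7923 − 0.3355)/√2 = -0.7975.
Condition B: z_P = (65.5 − 71.3)/13.0 = -0.4462; z_E = (5.85 − 4.14)/1.52 = 1.1250; E_B = (-0.4462 − 1.1250)/√2 = -1.1110.
E_A − E_B = -0.7975 − (-1.1110) = 0.3135 ≈ 0.31.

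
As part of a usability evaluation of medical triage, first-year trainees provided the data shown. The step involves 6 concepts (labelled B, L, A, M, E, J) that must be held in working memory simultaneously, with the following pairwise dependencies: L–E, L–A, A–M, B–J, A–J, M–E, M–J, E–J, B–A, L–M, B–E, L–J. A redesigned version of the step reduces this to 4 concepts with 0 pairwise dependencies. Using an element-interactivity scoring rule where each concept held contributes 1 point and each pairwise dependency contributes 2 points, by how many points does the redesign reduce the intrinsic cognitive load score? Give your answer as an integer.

Original: 6 × 1 + 12 × 2 = 6 + 24 = 30.
Redesigned: 4 × 1 + 0 × 2 = 4 + 0 = 4.
Reduction = 30 − 4 = 26.

26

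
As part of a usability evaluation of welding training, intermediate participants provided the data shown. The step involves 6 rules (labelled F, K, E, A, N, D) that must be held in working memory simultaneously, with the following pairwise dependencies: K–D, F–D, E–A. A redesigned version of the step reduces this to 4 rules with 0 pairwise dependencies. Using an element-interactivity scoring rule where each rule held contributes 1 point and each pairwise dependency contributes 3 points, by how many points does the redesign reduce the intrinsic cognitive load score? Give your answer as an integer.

Original: 6 × 1 + 3 × 3 = 6 + 9 = 15.
Redesigned: 4 × 1 + 0 × 3 = 4 + 0 = 4.
Reduction = 15 − 4 = 11.

11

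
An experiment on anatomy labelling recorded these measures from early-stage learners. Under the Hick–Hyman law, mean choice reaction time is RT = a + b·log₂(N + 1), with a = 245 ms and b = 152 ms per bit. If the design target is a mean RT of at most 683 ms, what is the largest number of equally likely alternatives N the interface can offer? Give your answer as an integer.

Set 245 + 152·log₂(N + 1) ≤ 683.
log₂(N + 1) ≤ (683 − 245) / 152 = 2.8816.
N + 1 ≤ 2^2.8816 = 7.3697.
N ≤ 6.3697, so the largest integer N is 6.

6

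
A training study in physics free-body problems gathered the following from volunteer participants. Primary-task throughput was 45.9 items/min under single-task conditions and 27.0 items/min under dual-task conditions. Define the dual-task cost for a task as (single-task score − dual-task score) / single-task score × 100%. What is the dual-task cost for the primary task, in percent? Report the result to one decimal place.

41.2

Cost = (45.9 − 27.0) / 45.9 × 100%
     = 18.9000 / 45.9 × 100% = 41.1765%.
≈ 41.2%.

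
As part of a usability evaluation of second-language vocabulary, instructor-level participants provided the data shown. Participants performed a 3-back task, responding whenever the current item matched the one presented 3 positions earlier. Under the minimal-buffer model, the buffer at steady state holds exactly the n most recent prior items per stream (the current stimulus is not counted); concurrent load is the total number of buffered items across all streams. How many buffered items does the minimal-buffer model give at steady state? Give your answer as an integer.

The buffer holds the 3 most recent prior items.
Steady-state concurrent load = 3 items.

3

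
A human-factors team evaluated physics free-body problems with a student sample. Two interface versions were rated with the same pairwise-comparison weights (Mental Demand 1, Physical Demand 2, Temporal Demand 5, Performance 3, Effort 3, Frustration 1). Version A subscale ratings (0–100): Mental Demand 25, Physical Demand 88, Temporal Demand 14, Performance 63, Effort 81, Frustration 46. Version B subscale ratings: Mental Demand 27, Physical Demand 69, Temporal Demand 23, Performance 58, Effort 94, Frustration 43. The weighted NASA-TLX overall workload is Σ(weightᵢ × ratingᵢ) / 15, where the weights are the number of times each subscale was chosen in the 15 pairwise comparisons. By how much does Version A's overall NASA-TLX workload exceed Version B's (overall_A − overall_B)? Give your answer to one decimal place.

-2.0

Version A weighted sum = 1·25 + 2·88 + 5·14 + 3·63 + 3·81 + 1·46 = 25 + 176 + 70 + 189 + 243 + 46 = 749; overall_A = 749/15 = 49.9333.
Version B weighted sum = 1·27 + 2·69 + 5·23 + 3·58 + 3·94 + 1·43 = 27 + 138 + 115 + 174 + 282 + 43 = 779; overall_B = 779/15 = 51.9333.
Difference = 49.9333 − 51.9333 = -2.0000 ≈ -2.0.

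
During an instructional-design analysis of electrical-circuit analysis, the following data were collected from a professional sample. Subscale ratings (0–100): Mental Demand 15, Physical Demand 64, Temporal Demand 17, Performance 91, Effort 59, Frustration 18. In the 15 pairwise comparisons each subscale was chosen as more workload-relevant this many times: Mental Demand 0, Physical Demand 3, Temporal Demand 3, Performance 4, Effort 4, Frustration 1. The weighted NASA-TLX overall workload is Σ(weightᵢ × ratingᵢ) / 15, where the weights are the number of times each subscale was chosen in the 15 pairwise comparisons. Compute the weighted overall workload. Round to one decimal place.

The tallies are the weights (they sum to 15).
Weighted sum = 0·15 + 3·64 + 3·17 + 4·91 + 4·59 + 1·18
            = 0 + 192 + 51 + 364 + 236 + 18 = 861.
Overall workload = 861 / 15 = 57.4000 ≈ 57.4.

57.4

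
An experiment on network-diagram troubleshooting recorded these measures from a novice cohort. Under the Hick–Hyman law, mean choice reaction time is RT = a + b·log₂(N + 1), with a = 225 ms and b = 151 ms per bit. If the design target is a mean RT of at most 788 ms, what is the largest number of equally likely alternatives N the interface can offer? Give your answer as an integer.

12

Set 225 + 151·log₂(N + 1) ≤ 788.
log₂(N + 1) ≤ (788 − 225) / 151 = 3.7285.
N + 1 ≤ 2^3.7285 = 13.2553.
N ≤ 12.2553, so the largest integer N is 12.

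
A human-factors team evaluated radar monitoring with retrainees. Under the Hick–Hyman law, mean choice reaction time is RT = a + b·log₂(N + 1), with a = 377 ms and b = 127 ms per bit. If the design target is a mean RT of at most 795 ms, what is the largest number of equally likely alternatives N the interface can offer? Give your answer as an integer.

Set 377 + 127·log₂(N + 1) ≤ 795.
log₂(N + 1) ≤ (795 − 377) / 127 = 3.2913.
N + 1 ≤ 2^3.2913 = 9.7899.
N ≤ 8.7899, so the largest integer N is 8.

8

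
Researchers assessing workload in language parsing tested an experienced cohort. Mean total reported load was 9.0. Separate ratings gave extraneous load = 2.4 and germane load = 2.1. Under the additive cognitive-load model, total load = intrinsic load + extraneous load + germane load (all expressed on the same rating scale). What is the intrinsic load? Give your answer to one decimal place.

intrinsic load = total − extraneous − germane
             = 9.0 − 2.4 − 2.1 = 4.5.

4.5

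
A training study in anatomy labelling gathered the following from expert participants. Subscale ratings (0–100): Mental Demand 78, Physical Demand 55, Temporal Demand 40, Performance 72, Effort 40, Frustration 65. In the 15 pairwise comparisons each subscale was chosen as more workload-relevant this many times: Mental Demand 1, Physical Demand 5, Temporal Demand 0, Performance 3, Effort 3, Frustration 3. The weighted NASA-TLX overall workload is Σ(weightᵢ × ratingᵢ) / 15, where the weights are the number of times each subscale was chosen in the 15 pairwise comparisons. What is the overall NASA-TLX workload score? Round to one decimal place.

The tallies are the weights (they sum to 15).
Weighted sum = 1·78 + 5·55 + 0·40 + 3·72 + 3·40 + 3·65
            = 78 + 275 + 0 + 216 + 120 + 195 = 884.
Overall workload = 884 / 15 = 58.9333 ≈ 58.9.

58.9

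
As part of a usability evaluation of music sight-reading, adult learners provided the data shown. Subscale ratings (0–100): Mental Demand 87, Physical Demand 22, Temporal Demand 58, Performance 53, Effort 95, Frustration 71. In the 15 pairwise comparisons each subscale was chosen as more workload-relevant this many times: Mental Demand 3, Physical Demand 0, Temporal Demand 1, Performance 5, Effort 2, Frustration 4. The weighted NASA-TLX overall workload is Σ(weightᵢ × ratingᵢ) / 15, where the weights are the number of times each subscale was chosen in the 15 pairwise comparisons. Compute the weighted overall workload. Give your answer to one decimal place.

The tallies are the weights (they sum to 15).
Weighted sum = 3·87 + 0·22 + 1·58 + 5·53 + 2·95 + 4·71
            = 261 + 0 + 58 + 265 + 190 + 284 = 1058.
Overall workload = 1058 / 15 = 70.5333 ≈ 70.5.

70.5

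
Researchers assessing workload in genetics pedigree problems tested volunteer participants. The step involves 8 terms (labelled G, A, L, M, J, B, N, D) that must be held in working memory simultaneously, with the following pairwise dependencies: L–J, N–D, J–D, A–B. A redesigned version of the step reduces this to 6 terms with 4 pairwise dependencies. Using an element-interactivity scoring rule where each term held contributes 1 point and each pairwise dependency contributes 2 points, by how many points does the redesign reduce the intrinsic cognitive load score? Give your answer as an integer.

2

Original: 8 × 1 + 4 × 2 = 8 + 8 = 16.
Redesigned: 6 × 1 + 4 × 2 = 6 + 8 = 14.
Reduction = 16 − 14 = 2.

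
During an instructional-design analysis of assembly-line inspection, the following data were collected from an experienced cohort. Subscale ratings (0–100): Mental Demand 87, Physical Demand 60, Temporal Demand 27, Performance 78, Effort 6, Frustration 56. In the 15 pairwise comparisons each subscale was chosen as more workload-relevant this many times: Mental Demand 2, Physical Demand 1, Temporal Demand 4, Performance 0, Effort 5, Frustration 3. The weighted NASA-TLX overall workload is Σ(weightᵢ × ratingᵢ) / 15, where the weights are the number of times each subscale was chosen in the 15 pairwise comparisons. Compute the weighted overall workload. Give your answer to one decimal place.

36.0

The tallies are the weights (they sum to 15).
Weighted sum = 2·87 + 1·60 + 4·27 + 0·78 + 5·6 + 3·56
            = 174 + 60 + 108 + 0 + 30 + 168 = 540.
Overall workload = 540 / 15 = 36.0000 ≈ 36.0.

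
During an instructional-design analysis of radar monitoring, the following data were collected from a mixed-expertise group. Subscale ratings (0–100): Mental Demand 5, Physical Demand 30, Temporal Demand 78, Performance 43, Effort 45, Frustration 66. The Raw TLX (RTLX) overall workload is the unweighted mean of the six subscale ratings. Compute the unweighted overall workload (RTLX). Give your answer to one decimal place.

44.5

Sum of ratings = 5 + 30 + 78 + 43 + 45 + 66 = 267.
RTLX = 267 / 6 = 44.5000 ≈ 44.5.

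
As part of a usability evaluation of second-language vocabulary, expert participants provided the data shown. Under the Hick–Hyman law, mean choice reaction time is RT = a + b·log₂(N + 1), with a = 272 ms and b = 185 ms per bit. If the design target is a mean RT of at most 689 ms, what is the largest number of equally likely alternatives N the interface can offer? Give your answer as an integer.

Set 272 + 185·log₂(N + 1) ≤ 689.
log₂(N + 1) ≤ (689 − 272) / 185 = 2.2541.
N + 1 ≤ 2^2.2541 = 4.7704.
N ≤ 3.7704, so the largest integer N is 3.

3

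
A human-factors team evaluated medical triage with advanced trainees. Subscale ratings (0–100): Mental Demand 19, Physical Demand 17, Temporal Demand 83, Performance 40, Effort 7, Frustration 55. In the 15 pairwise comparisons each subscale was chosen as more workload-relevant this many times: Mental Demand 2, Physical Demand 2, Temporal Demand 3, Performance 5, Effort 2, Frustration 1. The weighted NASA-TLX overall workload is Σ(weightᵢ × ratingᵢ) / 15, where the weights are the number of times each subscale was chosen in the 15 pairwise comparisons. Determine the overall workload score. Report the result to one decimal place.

The tallies are the weights (they sum to 15).
Weighted sum = 2·19 + 2·17 + 3·83 + 5·40 + 2·7 + 1·55
            = 38 + 34 + 249 + 200 + 14 + 55 = 590.
Overall workload = 590 / 15 = 39.3333 ≈ 39.3.

39.3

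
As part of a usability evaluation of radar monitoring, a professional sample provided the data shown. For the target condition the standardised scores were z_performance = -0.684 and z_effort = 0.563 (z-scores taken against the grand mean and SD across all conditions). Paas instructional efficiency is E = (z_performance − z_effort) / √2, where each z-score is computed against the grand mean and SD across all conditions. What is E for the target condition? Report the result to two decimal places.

z_P − z_E = -0.684 − 0.563 = -1.2470.
E = -1.2470 / √2 = -1.2470 / 1.41421 = -0.8818 ≈ -0.88.

-0.88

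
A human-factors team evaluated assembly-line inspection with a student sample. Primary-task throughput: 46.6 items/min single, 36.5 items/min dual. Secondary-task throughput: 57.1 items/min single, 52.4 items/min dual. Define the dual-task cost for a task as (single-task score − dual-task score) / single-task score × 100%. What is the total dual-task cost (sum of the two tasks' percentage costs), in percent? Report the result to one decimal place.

Primary cost = (46.6 − 36.5) / 46.6 × 100% = 21.6738%.
Secondary cost = (57.1 − 52.4) / 57.1 × 100% = 8.2312%.
Total = 21.6738% + 8.2312% = 29.9050% ≈ 29.9%.

29.9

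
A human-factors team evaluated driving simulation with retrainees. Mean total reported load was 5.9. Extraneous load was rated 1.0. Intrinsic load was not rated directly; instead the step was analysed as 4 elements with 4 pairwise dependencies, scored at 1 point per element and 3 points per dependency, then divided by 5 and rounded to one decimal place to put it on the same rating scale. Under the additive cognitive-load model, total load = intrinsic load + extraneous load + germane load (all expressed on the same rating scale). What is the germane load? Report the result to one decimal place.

Intrinsic (element-interactivity): (4 × 1 + 4 × 3) / 5 = 16 / 5 = 3.2000 → 3.2.
germane load = total − intrinsic − extraneous
             = 5.9 − 3.2 − 1.0 = 1.7.

1.7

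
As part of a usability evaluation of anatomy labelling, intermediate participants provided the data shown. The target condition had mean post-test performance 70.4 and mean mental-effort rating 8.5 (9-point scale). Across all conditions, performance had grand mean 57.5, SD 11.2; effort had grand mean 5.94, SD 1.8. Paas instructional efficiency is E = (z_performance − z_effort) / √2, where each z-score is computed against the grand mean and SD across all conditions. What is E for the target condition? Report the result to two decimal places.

-0.19

z_performance = (70.4 − 57.5) / 11.2 = 12.9000 / 11.2 = 1.1518.
z_effort = (8.5 − 5.94) / 1.8 = 2.5600 / 1.8 = 1.4222.
z_P − z_E = 1.1518 − 1.4222 = -0.2704.
E = -0.2704 / √2 = -0.2704 / 1.41421 = -0.1912 ≈ -0.19.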